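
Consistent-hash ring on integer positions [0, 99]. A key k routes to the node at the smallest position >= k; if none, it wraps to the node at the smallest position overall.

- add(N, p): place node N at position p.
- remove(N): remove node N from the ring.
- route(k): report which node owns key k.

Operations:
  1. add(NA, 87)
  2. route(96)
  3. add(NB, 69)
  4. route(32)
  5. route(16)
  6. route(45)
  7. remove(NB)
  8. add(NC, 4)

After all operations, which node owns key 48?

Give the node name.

Op 1: add NA@87 -> ring=[87:NA]
Op 2: route key 96: none >= 96, wrap to smallest pos 87 -> NA
Op 3: add NB@69 -> ring=[69:NB,87:NA]
Op 4: route key 32: smallest pos >= 32 is 69 -> NB
Op 5: route key 16: smallest pos >= 16 is 69 -> NB
Op 6: route key 45: smallest pos >= 45 is 69 -> NB
Op 7: remove NB -> ring=[87:NA]
Op 8: add NC@4 -> ring=[4:NC,87:NA]
Final route key 48: smallest pos >= 48 is 87 -> NA

Answer: NA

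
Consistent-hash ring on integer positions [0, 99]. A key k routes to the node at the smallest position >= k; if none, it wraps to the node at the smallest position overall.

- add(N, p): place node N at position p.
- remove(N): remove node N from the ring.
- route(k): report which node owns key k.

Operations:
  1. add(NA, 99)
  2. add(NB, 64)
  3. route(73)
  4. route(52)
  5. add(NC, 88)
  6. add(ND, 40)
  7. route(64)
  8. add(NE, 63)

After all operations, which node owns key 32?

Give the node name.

Answer: ND

Derivation:
Op 1: add NA@99 -> ring=[99:NA]
Op 2: add NB@64 -> ring=[64:NB,99:NA]
Op 3: route key 73: smallest pos >= 73 is 99 -> NA
Op 4: route key 52: smallest pos >= 52 is 64 -> NB
Op 5: add NC@88 -> ring=[64:NB,88:NC,99:NA]
Op 6: add ND@40 -> ring=[40:ND,64:NB,88:NC,99:NA]
Op 7: route key 64: smallest pos >= 64 is 64 -> NB
Op 8: add NE@63 -> ring=[40:ND,63:NE,64:NB,88:NC,99:NA]
Final route key 32: smallest pos >= 32 is 40 -> ND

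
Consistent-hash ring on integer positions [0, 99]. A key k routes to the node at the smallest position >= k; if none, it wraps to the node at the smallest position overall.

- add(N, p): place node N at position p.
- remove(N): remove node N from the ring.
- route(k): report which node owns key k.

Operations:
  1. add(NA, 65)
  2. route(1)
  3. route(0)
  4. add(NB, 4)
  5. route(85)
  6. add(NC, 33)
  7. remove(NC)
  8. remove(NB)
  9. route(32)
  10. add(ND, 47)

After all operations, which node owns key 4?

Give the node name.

Op 1: add NA@65 -> ring=[65:NA]
Op 2: route key 1: smallest pos >= 1 is 65 -> NA
Op 3: route key 0: smallest pos >= 0 is 65 -> NA
Op 4: add NB@4 -> ring=[4:NB,65:NA]
Op 5: route key 85: none >= 85, wrap to smallest pos 4 -> NB
Op 6: add NC@33 -> ring=[4:NB,33:NC,65:NA]
Op 7: remove NC -> ring=[4:NB,65:NA]
Op 8: remove NB -> ring=[65:NA]
Op 9: route key 32: smallest pos >= 32 is 65 -> NA
Op 10: add ND@47 -> ring=[47:ND,65:NA]
Final route key 4: smallest pos >= 4 is 47 -> ND

Answer: ND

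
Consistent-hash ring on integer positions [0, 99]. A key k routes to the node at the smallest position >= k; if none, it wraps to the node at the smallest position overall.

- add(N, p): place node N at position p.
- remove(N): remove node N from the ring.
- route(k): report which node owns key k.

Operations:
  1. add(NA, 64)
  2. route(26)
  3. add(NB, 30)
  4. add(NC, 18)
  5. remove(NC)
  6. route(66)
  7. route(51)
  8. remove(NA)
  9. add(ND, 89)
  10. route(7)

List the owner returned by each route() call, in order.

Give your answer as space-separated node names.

Answer: NA NB NA NB

Derivation:
Op 1: add NA@64 -> ring=[64:NA]
Op 2: route key 26: smallest pos >= 26 is 64 -> NA
Op 3: add NB@30 -> ring=[30:NB,64:NA]
Op 4: add NC@18 -> ring=[18:NC,30:NB,64:NA]
Op 5: remove NC -> ring=[30:NB,64:NA]
Op 6: route key 66: none >= 66, wrap to smallest pos 30 -> NB
Op 7: route key 51: smallest pos >= 51 is 64 -> NA
Op 8: remove NA -> ring=[30:NB]
Op 9: add ND@89 -> ring=[30:NB,89:ND]
Op 10: route key 7: smallest pos >= 7 is 30 -> NB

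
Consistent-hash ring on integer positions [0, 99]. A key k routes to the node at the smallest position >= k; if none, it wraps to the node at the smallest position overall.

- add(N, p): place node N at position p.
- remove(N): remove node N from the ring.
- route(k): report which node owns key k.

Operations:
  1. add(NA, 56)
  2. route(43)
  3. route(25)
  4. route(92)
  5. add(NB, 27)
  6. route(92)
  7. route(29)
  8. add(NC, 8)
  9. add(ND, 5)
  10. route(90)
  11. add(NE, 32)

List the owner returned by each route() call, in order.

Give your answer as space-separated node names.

Answer: NA NA NA NB NA ND

Derivation:
Op 1: add NA@56 -> ring=[56:NA]
Op 2: route key 43: smallest pos >= 43 is 56 -> NA
Op 3: route key 25: smallest pos >= 25 is 56 -> NA
Op 4: route key 92: none >= 92, wrap to smallest pos 56 -> NA
Op 5: add NB@27 -> ring=[27:NB,56:NA]
Op 6: route key 92: none >= 92, wrap to smallest pos 27 -> NB
Op 7: route key 29: smallest pos >= 29 is 56 -> NA
Op 8: add NC@8 -> ring=[8:NC,27:NB,56:NA]
Op 9: add ND@5 -> ring=[5:ND,8:NC,27:NB,56:NA]
Op 10: route key 90: none >= 90, wrap to smallest pos 5 -> ND
Op 11: add NE@32 -> ring=[5:ND,8:NC,27:NB,32:NE,56:NA]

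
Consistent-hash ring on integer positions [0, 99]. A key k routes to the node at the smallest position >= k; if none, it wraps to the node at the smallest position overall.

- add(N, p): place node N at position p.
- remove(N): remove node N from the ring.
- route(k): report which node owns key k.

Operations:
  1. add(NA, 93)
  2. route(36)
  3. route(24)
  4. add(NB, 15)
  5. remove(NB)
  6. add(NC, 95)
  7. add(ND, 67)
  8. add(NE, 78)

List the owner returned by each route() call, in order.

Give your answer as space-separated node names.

Op 1: add NA@93 -> ring=[93:NA]
Op 2: route key 36: smallest pos >= 36 is 93 -> NA
Op 3: route key 24: smallest pos >= 24 is 93 -> NA
Op 4: add NB@15 -> ring=[15:NB,93:NA]
Op 5: remove NB -> ring=[93:NA]
Op 6: add NC@95 -> ring=[93:NA,95:NC]
Op 7: add ND@67 -> ring=[67:ND,93:NA,95:NC]
Op 8: add NE@78 -> ring=[67:ND,78:NE,93:NA,95:NC]

Answer: NA NA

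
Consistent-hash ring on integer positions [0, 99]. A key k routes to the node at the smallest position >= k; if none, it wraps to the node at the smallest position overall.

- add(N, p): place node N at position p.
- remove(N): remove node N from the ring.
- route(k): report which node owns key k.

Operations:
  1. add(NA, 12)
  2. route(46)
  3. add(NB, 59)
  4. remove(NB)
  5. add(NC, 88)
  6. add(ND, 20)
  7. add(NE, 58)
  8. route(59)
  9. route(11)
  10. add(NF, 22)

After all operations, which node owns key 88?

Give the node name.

Op 1: add NA@12 -> ring=[12:NA]
Op 2: route key 46: none >= 46, wrap to smallest pos 12 -> NA
Op 3: add NB@59 -> ring=[12:NA,59:NB]
Op 4: remove NB -> ring=[12:NA]
Op 5: add NC@88 -> ring=[12:NA,88:NC]
Op 6: add ND@20 -> ring=[12:NA,20:ND,88:NC]
Op 7: add NE@58 -> ring=[12:NA,20:ND,58:NE,88:NC]
Op 8: route key 59: smallest pos >= 59 is 88 -> NC
Op 9: route key 11: smallest pos >= 11 is 12 -> NA
Op 10: add NF@22 -> ring=[12:NA,20:ND,22:NF,58:NE,88:NC]
Final route key 88: smallest pos >= 88 is 88 -> NC

Answer: NC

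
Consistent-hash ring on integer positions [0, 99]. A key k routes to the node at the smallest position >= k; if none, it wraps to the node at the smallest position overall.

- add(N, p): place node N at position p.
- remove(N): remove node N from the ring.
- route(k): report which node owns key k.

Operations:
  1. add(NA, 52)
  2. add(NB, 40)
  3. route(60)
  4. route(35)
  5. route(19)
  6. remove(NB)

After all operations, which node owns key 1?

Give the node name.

Op 1: add NA@52 -> ring=[52:NA]
Op 2: add NB@40 -> ring=[40:NB,52:NA]
Op 3: route key 60: none >= 60, wrap to smallest pos 40 -> NB
Op 4: route key 35: smallest pos >= 35 is 40 -> NB
Op 5: route key 19: smallest pos >= 19 is 40 -> NB
Op 6: remove NB -> ring=[52:NA]
Final route key 1: smallest pos >= 1 is 52 -> NA

Answer: NA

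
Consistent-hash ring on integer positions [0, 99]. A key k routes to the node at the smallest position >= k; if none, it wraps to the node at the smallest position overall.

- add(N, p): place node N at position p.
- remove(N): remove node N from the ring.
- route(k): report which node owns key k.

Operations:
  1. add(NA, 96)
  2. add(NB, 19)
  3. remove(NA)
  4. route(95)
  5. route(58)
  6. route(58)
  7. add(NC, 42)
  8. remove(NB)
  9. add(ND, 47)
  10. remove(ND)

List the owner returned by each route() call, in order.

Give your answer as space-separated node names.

Op 1: add NA@96 -> ring=[96:NA]
Op 2: add NB@19 -> ring=[19:NB,96:NA]
Op 3: remove NA -> ring=[19:NB]
Op 4: route key 95: none >= 95, wrap to smallest pos 19 -> NB
Op 5: route key 58: none >= 58, wrap to smallest pos 19 -> NB
Op 6: route key 58: none >= 58, wrap to smallest pos 19 -> NB
Op 7: add NC@42 -> ring=[19:NB,42:NC]
Op 8: remove NB -> ring=[42:NC]
Op 9: add ND@47 -> ring=[42:NC,47:ND]
Op 10: remove ND -> ring=[42:NC]

Answer: NB NB NB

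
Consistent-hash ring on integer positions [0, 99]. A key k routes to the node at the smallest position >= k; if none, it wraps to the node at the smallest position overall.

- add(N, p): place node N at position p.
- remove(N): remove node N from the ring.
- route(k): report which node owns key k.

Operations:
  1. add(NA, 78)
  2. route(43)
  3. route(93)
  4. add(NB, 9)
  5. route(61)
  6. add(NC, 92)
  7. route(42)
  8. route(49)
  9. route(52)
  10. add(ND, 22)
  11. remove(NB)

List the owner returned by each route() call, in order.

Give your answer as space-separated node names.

Answer: NA NA NA NA NA NA

Derivation:
Op 1: add NA@78 -> ring=[78:NA]
Op 2: route key 43: smallest pos >= 43 is 78 -> NA
Op 3: route key 93: none >= 93, wrap to smallest pos 78 -> NA
Op 4: add NB@9 -> ring=[9:NB,78:NA]
Op 5: route key 61: smallest pos >= 61 is 78 -> NA
Op 6: add NC@92 -> ring=[9:NB,78:NA,92:NC]
Op 7: route key 42: smallest pos >= 42 is 78 -> NA
Op 8: route key 49: smallest pos >= 49 is 78 -> NA
Op 9: route key 52: smallest pos >= 52 is 78 -> NA
Op 10: add ND@22 -> ring=[9:NB,22:ND,78:NA,92:NC]
Op 11: remove NB -> ring=[22:ND,78:NA,92:NC]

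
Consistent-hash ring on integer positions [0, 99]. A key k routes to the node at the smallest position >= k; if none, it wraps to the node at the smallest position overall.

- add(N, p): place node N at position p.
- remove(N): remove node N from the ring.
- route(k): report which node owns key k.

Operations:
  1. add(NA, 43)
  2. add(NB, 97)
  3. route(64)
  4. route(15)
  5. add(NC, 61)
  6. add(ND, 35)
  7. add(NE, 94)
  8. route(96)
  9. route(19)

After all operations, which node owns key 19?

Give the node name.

Answer: ND

Derivation:
Op 1: add NA@43 -> ring=[43:NA]
Op 2: add NB@97 -> ring=[43:NA,97:NB]
Op 3: route key 64: smallest pos >= 64 is 97 -> NB
Op 4: route key 15: smallest pos >= 15 is 43 -> NA
Op 5: add NC@61 -> ring=[43:NA,61:NC,97:NB]
Op 6: add ND@35 -> ring=[35:ND,43:NA,61:NC,97:NB]
Op 7: add NE@94 -> ring=[35:ND,43:NA,61:NC,94:NE,97:NB]
Op 8: route key 96: smallest pos >= 96 is 97 -> NB
Op 9: route key 19: smallest pos >= 19 is 35 -> ND
Final route key 19: smallest pos >= 19 is 35 -> ND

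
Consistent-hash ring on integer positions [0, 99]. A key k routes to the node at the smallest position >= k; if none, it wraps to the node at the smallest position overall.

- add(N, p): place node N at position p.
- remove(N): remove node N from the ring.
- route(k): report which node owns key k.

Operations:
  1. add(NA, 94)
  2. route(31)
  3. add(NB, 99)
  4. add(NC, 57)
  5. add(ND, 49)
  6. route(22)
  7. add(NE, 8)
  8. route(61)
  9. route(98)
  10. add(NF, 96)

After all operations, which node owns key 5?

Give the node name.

Op 1: add NA@94 -> ring=[94:NA]
Op 2: route key 31: smallest pos >= 31 is 94 -> NA
Op 3: add NB@99 -> ring=[94:NA,99:NB]
Op 4: add NC@57 -> ring=[57:NC,94:NA,99:NB]
Op 5: add ND@49 -> ring=[49:ND,57:NC,94:NA,99:NB]
Op 6: route key 22: smallest pos >= 22 is 49 -> ND
Op 7: add NE@8 -> ring=[8:NE,49:ND,57:NC,94:NA,99:NB]
Op 8: route key 61: smallest pos >= 61 is 94 -> NA
Op 9: route key 98: smallest pos >= 98 is 99 -> NB
Op 10: add NF@96 -> ring=[8:NE,49:ND,57:NC,94:NA,96:NF,99:NB]
Final route key 5: smallest pos >= 5 is 8 -> NE

Answer: NE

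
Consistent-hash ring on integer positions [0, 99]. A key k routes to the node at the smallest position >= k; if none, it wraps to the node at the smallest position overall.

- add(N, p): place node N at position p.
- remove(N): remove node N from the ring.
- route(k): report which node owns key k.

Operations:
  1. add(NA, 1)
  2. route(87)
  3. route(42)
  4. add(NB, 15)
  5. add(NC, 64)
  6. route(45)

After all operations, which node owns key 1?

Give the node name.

Answer: NA

Derivation:
Op 1: add NA@1 -> ring=[1:NA]
Op 2: route key 87: none >= 87, wrap to smallest pos 1 -> NA
Op 3: route key 42: none >= 42, wrap to smallest pos 1 -> NA
Op 4: add NB@15 -> ring=[1:NA,15:NB]
Op 5: add NC@64 -> ring=[1:NA,15:NB,64:NC]
Op 6: route key 45: smallest pos >= 45 is 64 -> NC
Final route key 1: smallest pos >= 1 is 1 -> NA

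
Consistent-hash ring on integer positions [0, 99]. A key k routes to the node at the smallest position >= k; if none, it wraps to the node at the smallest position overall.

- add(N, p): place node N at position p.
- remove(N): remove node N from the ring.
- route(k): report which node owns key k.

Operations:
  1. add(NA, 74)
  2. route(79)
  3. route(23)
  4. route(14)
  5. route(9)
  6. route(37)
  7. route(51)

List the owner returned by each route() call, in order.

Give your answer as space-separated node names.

Op 1: add NA@74 -> ring=[74:NA]
Op 2: route key 79: none >= 79, wrap to smallest pos 74 -> NA
Op 3: route key 23: smallest pos >= 23 is 74 -> NA
Op 4: route key 14: smallest pos >= 14 is 74 -> NA
Op 5: route key 9: smallest pos >= 9 is 74 -> NA
Op 6: route key 37: smallest pos >= 37 is 74 -> NA
Op 7: route key 51: smallest pos >= 51 is 74 -> NA

Answer: NA NA NA NA NA NA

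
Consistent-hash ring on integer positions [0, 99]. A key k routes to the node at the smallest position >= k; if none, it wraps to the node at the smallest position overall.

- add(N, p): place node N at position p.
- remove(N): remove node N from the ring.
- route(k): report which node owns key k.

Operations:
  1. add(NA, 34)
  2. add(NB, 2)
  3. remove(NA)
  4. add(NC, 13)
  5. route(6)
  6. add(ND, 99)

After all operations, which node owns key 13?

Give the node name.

Op 1: add NA@34 -> ring=[34:NA]
Op 2: add NB@2 -> ring=[2:NB,34:NA]
Op 3: remove NA -> ring=[2:NB]
Op 4: add NC@13 -> ring=[2:NB,13:NC]
Op 5: route key 6: smallest pos >= 6 is 13 -> NC
Op 6: add ND@99 -> ring=[2:NB,13:NC,99:ND]
Final route key 13: smallest pos >= 13 is 13 -> NC

Answer: NC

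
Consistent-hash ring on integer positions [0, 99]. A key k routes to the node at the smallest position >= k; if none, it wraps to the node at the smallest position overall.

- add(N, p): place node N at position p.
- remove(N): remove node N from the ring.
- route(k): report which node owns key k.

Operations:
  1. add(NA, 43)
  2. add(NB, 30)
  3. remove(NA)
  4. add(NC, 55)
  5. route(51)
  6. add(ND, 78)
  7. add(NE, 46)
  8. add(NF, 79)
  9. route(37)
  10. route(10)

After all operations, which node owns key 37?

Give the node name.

Op 1: add NA@43 -> ring=[43:NA]
Op 2: add NB@30 -> ring=[30:NB,43:NA]
Op 3: remove NA -> ring=[30:NB]
Op 4: add NC@55 -> ring=[30:NB,55:NC]
Op 5: route key 51: smallest pos >= 51 is 55 -> NC
Op 6: add ND@78 -> ring=[30:NB,55:NC,78:ND]
Op 7: add NE@46 -> ring=[30:NB,46:NE,55:NC,78:ND]
Op 8: add NF@79 -> ring=[30:NB,46:NE,55:NC,78:ND,79:NF]
Op 9: route key 37: smallest pos >= 37 is 46 -> NE
Op 10: route key 10: smallest pos >= 10 is 30 -> NB
Final route key 37: smallest pos >= 37 is 46 -> NE

Answer: NE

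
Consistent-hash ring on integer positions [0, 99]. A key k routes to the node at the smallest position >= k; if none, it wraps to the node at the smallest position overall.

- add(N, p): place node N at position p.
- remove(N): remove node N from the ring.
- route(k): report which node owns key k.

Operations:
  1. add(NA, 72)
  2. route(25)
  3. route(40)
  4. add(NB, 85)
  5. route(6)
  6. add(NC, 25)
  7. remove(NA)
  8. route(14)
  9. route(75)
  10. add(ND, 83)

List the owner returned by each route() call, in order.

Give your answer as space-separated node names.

Answer: NA NA NA NC NB

Derivation:
Op 1: add NA@72 -> ring=[72:NA]
Op 2: route key 25: smallest pos >= 25 is 72 -> NA
Op 3: route key 40: smallest pos >= 40 is 72 -> NA
Op 4: add NB@85 -> ring=[72:NA,85:NB]
Op 5: route key 6: smallest pos >= 6 is 72 -> NA
Op 6: add NC@25 -> ring=[25:NC,72:NA,85:NB]
Op 7: remove NA -> ring=[25:NC,85:NB]
Op 8: route key 14: smallest pos >= 14 is 25 -> NC
Op 9: route key 75: smallest pos >= 75 is 85 -> NB
Op 10: add ND@83 -> ring=[25:NC,83:ND,85:NB]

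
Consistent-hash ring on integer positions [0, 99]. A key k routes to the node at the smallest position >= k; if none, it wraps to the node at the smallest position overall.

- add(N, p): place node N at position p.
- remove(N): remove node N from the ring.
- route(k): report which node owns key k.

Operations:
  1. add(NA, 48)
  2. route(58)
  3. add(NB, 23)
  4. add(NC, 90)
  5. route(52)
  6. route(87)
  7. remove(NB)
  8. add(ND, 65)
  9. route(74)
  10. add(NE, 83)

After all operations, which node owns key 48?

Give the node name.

Answer: NA

Derivation:
Op 1: add NA@48 -> ring=[48:NA]
Op 2: route key 58: none >= 58, wrap to smallest pos 48 -> NA
Op 3: add NB@23 -> ring=[23:NB,48:NA]
Op 4: add NC@90 -> ring=[23:NB,48:NA,90:NC]
Op 5: route key 52: smallest pos >= 52 is 90 -> NC
Op 6: route key 87: smallest pos >= 87 is 90 -> NC
Op 7: remove NB -> ring=[48:NA,90:NC]
Op 8: add ND@65 -> ring=[48:NA,65:ND,90:NC]
Op 9: route key 74: smallest pos >= 74 is 90 -> NC
Op 10: add NE@83 -> ring=[48:NA,65:ND,83:NE,90:NC]
Final route key 48: smallest pos >= 48 is 48 -> NA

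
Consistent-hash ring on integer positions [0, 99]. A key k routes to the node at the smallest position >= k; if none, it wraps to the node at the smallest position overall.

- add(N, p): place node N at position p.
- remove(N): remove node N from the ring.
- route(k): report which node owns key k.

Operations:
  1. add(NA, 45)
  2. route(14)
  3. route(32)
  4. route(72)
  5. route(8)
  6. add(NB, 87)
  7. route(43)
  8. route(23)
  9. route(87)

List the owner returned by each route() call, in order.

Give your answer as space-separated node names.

Answer: NA NA NA NA NA NA NB

Derivation:
Op 1: add NA@45 -> ring=[45:NA]
Op 2: route key 14: smallest pos >= 14 is 45 -> NA
Op 3: route key 32: smallest pos >= 32 is 45 -> NA
Op 4: route key 72: none >= 72, wrap to smallest pos 45 -> NA
Op 5: route key 8: smallest pos >= 8 is 45 -> NA
Op 6: add NB@87 -> ring=[45:NA,87:NB]
Op 7: route key 43: smallest pos >= 43 is 45 -> NA
Op 8: route key 23: smallest pos >= 23 is 45 -> NA
Op 9: route key 87: smallest pos >= 87 is 87 -> NB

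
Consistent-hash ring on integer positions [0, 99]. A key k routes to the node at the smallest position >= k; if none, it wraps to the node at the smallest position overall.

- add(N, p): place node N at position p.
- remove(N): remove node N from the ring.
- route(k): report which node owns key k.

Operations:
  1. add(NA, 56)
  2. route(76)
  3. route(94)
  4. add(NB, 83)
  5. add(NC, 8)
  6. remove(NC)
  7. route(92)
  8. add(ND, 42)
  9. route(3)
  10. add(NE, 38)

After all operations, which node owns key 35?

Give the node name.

Answer: NE

Derivation:
Op 1: add NA@56 -> ring=[56:NA]
Op 2: route key 76: none >= 76, wrap to smallest pos 56 -> NA
Op 3: route key 94: none >= 94, wrap to smallest pos 56 -> NA
Op 4: add NB@83 -> ring=[56:NA,83:NB]
Op 5: add NC@8 -> ring=[8:NC,56:NA,83:NB]
Op 6: remove NC -> ring=[56:NA,83:NB]
Op 7: route key 92: none >= 92, wrap to smallest pos 56 -> NA
Op 8: add ND@42 -> ring=[42:ND,56:NA,83:NB]
Op 9: route key 3: smallest pos >= 3 is 42 -> ND
Op 10: add NE@38 -> ring=[38:NE,42:ND,56:NA,83:NB]
Final route key 35: smallest pos >= 35 is 38 -> NE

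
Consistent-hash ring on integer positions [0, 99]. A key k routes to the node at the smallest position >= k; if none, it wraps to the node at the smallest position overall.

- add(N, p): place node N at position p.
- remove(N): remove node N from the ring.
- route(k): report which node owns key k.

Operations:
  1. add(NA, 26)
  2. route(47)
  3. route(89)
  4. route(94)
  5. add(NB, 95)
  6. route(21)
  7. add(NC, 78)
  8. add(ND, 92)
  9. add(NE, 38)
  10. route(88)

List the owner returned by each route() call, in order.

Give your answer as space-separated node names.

Op 1: add NA@26 -> ring=[26:NA]
Op 2: route key 47: none >= 47, wrap to smallest pos 26 -> NA
Op 3: route key 89: none >= 89, wrap to smallest pos 26 -> NA
Op 4: route key 94: none >= 94, wrap to smallest pos 26 -> NA
Op 5: add NB@95 -> ring=[26:NA,95:NB]
Op 6: route key 21: smallest pos >= 21 is 26 -> NA
Op 7: add NC@78 -> ring=[26:NA,78:NC,95:NB]
Op 8: add ND@92 -> ring=[26:NA,78:NC,92:ND,95:NB]
Op 9: add NE@38 -> ring=[26:NA,38:NE,78:NC,92:ND,95:NB]
Op 10: route key 88: smallest pos >= 88 is 92 -> ND

Answer: NA NA NA NA ND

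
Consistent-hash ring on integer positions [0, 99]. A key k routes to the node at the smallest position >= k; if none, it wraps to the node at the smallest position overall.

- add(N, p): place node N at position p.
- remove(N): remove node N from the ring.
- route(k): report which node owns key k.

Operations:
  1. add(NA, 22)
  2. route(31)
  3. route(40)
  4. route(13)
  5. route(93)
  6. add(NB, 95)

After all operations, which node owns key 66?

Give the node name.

Answer: NB

Derivation:
Op 1: add NA@22 -> ring=[22:NA]
Op 2: route key 31: none >= 31, wrap to smallest pos 22 -> NA
Op 3: route key 40: none >= 40, wrap to smallest pos 22 -> NA
Op 4: route key 13: smallest pos >= 13 is 22 -> NA
Op 5: route key 93: none >= 93, wrap to smallest pos 22 -> NA
Op 6: add NB@95 -> ring=[22:NA,95:NB]
Final route key 66: smallest pos >= 66 is 95 -> NB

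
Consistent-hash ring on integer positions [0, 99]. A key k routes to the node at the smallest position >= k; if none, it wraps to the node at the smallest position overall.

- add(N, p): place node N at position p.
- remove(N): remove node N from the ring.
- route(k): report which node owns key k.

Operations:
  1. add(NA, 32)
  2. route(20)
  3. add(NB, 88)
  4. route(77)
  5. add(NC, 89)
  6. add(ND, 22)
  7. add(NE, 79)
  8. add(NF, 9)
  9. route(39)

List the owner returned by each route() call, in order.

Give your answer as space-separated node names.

Op 1: add NA@32 -> ring=[32:NA]
Op 2: route key 20: smallest pos >= 20 is 32 -> NA
Op 3: add NB@88 -> ring=[32:NA,88:NB]
Op 4: route key 77: smallest pos >= 77 is 88 -> NB
Op 5: add NC@89 -> ring=[32:NA,88:NB,89:NC]
Op 6: add ND@22 -> ring=[22:ND,32:NA,88:NB,89:NC]
Op 7: add NE@79 -> ring=[22:ND,32:NA,79:NE,88:NB,89:NC]
Op 8: add NF@9 -> ring=[9:NF,22:ND,32:NA,79:NE,88:NB,89:NC]
Op 9: route key 39: smallest pos >= 39 is 79 -> NE

Answer: NA NB NE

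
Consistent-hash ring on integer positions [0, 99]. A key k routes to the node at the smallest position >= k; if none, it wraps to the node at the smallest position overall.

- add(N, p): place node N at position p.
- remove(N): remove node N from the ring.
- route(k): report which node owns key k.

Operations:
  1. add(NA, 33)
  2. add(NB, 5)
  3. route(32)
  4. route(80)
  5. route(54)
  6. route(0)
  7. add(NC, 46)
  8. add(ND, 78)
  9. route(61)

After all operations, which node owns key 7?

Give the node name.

Op 1: add NA@33 -> ring=[33:NA]
Op 2: add NB@5 -> ring=[5:NB,33:NA]
Op 3: route key 32: smallest pos >= 32 is 33 -> NA
Op 4: route key 80: none >= 80, wrap to smallest pos 5 -> NB
Op 5: route key 54: none >= 54, wrap to smallest pos 5 -> NB
Op 6: route key 0: smallest pos >= 0 is 5 -> NB
Op 7: add NC@46 -> ring=[5:NB,33:NA,46:NC]
Op 8: add ND@78 -> ring=[5:NB,33:NA,46:NC,78:ND]
Op 9: route key 61: smallest pos >= 61 is 78 -> ND
Final route key 7: smallest pos >= 7 is 33 -> NA

Answer: NA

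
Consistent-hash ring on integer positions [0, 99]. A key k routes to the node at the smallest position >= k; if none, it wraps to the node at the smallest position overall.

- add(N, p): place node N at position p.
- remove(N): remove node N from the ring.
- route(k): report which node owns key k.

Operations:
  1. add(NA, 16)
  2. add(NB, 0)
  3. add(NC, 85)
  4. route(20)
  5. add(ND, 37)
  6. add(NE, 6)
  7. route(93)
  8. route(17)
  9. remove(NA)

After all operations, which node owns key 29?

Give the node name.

Op 1: add NA@16 -> ring=[16:NA]
Op 2: add NB@0 -> ring=[0:NB,16:NA]
Op 3: add NC@85 -> ring=[0:NB,16:NA,85:NC]
Op 4: route key 20: smallest pos >= 20 is 85 -> NC
Op 5: add ND@37 -> ring=[0:NB,16:NA,37:ND,85:NC]
Op 6: add NE@6 -> ring=[0:NB,6:NE,16:NA,37:ND,85:NC]
Op 7: route key 93: none >= 93, wrap to smallest pos 0 -> NB
Op 8: route key 17: smallest pos >= 17 is 37 -> ND
Op 9: remove NA -> ring=[0:NB,6:NE,37:ND,85:NC]
Final route key 29: smallest pos >= 29 is 37 -> ND

Answer: ND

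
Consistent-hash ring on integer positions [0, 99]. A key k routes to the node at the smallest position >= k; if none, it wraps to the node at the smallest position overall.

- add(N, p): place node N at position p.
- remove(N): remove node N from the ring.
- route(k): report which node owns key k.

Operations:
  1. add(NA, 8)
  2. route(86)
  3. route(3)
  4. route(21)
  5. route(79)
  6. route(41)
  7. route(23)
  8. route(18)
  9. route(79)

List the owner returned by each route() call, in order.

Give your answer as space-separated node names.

Op 1: add NA@8 -> ring=[8:NA]
Op 2: route key 86: none >= 86, wrap to smallest pos 8 -> NA
Op 3: route key 3: smallest pos >= 3 is 8 -> NA
Op 4: route key 21: none >= 21, wrap to smallest pos 8 -> NA
Op 5: route key 79: none >= 79, wrap to smallest pos 8 -> NA
Op 6: route key 41: none >= 41, wrap to smallest pos 8 -> NA
Op 7: route key 23: none >= 23, wrap to smallest pos 8 -> NA
Op 8: route key 18: none >= 18, wrap to smallest pos 8 -> NA
Op 9: route key 79: none >= 79, wrap to smallest pos 8 -> NA

Answer: NA NA NA NA NA NA NA NA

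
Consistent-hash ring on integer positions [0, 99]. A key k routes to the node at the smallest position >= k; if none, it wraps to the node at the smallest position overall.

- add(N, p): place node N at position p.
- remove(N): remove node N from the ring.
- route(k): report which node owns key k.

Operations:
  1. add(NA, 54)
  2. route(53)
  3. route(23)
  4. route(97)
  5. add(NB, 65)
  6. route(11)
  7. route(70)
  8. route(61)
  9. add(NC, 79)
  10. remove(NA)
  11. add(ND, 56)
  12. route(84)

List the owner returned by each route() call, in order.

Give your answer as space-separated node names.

Answer: NA NA NA NA NA NB ND

Derivation:
Op 1: add NA@54 -> ring=[54:NA]
Op 2: route key 53: smallest pos >= 53 is 54 -> NA
Op 3: route key 23: smallest pos >= 23 is 54 -> NA
Op 4: route key 97: none >= 97, wrap to smallest pos 54 -> NA
Op 5: add NB@65 -> ring=[54:NA,65:NB]
Op 6: route key 11: smallest pos >= 11 is 54 -> NA
Op 7: route key 70: none >= 70, wrap to smallest pos 54 -> NA
Op 8: route key 61: smallest pos >= 61 is 65 -> NB
Op 9: add NC@79 -> ring=[54:NA,65:NB,79:NC]
Op 10: remove NA -> ring=[65:NB,79:NC]
Op 11: add ND@56 -> ring=[56:ND,65:NB,79:NC]
Op 12: route key 84: none >= 84, wrap to smallest pos 56 -> ND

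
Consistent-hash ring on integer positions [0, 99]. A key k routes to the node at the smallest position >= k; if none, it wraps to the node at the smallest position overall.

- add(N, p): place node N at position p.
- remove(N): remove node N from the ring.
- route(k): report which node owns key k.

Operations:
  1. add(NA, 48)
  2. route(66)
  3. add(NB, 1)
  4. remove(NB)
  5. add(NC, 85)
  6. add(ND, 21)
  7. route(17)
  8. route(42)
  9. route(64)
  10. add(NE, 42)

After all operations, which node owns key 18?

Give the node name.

Answer: ND

Derivation:
Op 1: add NA@48 -> ring=[48:NA]
Op 2: route key 66: none >= 66, wrap to smallest pos 48 -> NA
Op 3: add NB@1 -> ring=[1:NB,48:NA]
Op 4: remove NB -> ring=[48:NA]
Op 5: add NC@85 -> ring=[48:NA,85:NC]
Op 6: add ND@21 -> ring=[21:ND,48:NA,85:NC]
Op 7: route key 17: smallest pos >= 17 is 21 -> ND
Op 8: route key 42: smallest pos >= 42 is 48 -> NA
Op 9: route key 64: smallest pos >= 64 is 85 -> NC
Op 10: add NE@42 -> ring=[21:ND,42:NE,48:NA,85:NC]
Final route key 18: smallest pos >= 18 is 21 -> ND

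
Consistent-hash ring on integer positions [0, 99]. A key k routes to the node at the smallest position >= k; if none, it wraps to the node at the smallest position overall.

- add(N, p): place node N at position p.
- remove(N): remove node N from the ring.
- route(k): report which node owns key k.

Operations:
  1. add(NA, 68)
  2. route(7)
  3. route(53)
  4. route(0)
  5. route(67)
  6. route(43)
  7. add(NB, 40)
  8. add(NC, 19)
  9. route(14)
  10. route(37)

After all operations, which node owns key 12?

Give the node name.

Answer: NC

Derivation:
Op 1: add NA@68 -> ring=[68:NA]
Op 2: route key 7: smallest pos >= 7 is 68 -> NA
Op 3: route key 53: smallest pos >= 53 is 68 -> NA
Op 4: route key 0: smallest pos >= 0 is 68 -> NA
Op 5: route key 67: smallest pos >= 67 is 68 -> NA
Op 6: route key 43: smallest pos >= 43 is 68 -> NA
Op 7: add NB@40 -> ring=[40:NB,68:NA]
Op 8: add NC@19 -> ring=[19:NC,40:NB,68:NA]
Op 9: route key 14: smallest pos >= 14 is 19 -> NC
Op 10: route key 37: smallest pos >= 37 is 40 -> NB
Final route key 12: smallest pos >= 12 is 19 -> NC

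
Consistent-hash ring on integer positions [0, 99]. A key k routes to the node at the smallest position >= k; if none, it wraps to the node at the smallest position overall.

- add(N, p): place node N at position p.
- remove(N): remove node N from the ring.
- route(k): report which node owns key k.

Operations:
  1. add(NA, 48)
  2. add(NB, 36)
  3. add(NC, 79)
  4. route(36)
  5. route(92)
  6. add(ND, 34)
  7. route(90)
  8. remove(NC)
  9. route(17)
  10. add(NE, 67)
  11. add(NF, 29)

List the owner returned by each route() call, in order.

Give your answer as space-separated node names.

Answer: NB NB ND ND

Derivation:
Op 1: add NA@48 -> ring=[48:NA]
Op 2: add NB@36 -> ring=[36:NB,48:NA]
Op 3: add NC@79 -> ring=[36:NB,48:NA,79:NC]
Op 4: route key 36: smallest pos >= 36 is 36 -> NB
Op 5: route key 92: none >= 92, wrap to smallest pos 36 -> NB
Op 6: add ND@34 -> ring=[34:ND,36:NB,48:NA,79:NC]
Op 7: route key 90: none >= 90, wrap to smallest pos 34 -> ND
Op 8: remove NC -> ring=[34:ND,36:NB,48:NA]
Op 9: route key 17: smallest pos >= 17 is 34 -> ND
Op 10: add NE@67 -> ring=[34:ND,36:NB,48:NA,67:NE]
Op 11: add NF@29 -> ring=[29:NF,34:ND,36:NB,48:NA,67:NE]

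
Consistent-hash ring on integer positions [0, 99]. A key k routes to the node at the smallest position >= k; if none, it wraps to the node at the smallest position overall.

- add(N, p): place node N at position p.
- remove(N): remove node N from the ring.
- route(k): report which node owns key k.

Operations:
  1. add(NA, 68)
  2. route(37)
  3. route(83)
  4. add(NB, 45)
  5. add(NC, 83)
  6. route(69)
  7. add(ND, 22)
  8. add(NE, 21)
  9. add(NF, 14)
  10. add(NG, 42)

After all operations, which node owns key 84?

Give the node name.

Answer: NF

Derivation:
Op 1: add NA@68 -> ring=[68:NA]
Op 2: route key 37: smallest pos >= 37 is 68 -> NA
Op 3: route key 83: none >= 83, wrap to smallest pos 68 -> NA
Op 4: add NB@45 -> ring=[45:NB,68:NA]
Op 5: add NC@83 -> ring=[45:NB,68:NA,83:NC]
Op 6: route key 69: smallest pos >= 69 is 83 -> NC
Op 7: add ND@22 -> ring=[22:ND,45:NB,68:NA,83:NC]
Op 8: add NE@21 -> ring=[21:NE,22:ND,45:NB,68:NA,83:NC]
Op 9: add NF@14 -> ring=[14:NF,21:NE,22:ND,45:NB,68:NA,83:NC]
Op 10: add NG@42 -> ring=[14:NF,21:NE,22:ND,42:NG,45:NB,68:NA,83:NC]
Final route key 84: none >= 84, wrap to smallest pos 14 -> NF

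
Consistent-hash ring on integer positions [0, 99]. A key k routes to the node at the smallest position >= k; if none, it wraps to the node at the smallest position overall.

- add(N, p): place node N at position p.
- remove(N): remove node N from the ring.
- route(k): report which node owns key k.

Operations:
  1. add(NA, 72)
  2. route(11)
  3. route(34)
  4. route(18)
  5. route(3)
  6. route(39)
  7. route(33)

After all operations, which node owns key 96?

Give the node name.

Op 1: add NA@72 -> ring=[72:NA]
Op 2: route key 11: smallest pos >= 11 is 72 -> NA
Op 3: route key 34: smallest pos >= 34 is 72 -> NA
Op 4: route key 18: smallest pos >= 18 is 72 -> NA
Op 5: route key 3: smallest pos >= 3 is 72 -> NA
Op 6: route key 39: smallest pos >= 39 is 72 -> NA
Op 7: route key 33: smallest pos >= 33 is 72 -> NA
Final route key 96: none >= 96, wrap to smallest pos 72 -> NA

Answer: NA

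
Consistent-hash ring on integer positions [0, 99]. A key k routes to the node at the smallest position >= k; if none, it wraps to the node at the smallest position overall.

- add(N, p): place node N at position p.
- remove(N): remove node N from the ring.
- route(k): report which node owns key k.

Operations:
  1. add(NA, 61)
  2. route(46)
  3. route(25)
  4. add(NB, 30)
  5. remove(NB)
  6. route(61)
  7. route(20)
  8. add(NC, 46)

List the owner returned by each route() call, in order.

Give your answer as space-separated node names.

Op 1: add NA@61 -> ring=[61:NA]
Op 2: route key 46: smallest pos >= 46 is 61 -> NA
Op 3: route key 25: smallest pos >= 25 is 61 -> NA
Op 4: add NB@30 -> ring=[30:NB,61:NA]
Op 5: remove NB -> ring=[61:NA]
Op 6: route key 61: smallest pos >= 61 is 61 -> NA
Op 7: route key 20: smallest pos >= 20 is 61 -> NA
Op 8: add NC@46 -> ring=[46:NC,61:NA]

Answer: NA NA NA NA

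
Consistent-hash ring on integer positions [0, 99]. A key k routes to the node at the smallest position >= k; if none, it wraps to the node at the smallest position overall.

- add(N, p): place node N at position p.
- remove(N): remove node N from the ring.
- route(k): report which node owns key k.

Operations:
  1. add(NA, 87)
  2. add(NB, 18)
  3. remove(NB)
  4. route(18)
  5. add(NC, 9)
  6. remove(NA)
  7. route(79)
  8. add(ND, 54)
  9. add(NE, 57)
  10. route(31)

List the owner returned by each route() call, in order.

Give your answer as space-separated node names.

Op 1: add NA@87 -> ring=[87:NA]
Op 2: add NB@18 -> ring=[18:NB,87:NA]
Op 3: remove NB -> ring=[87:NA]
Op 4: route key 18: smallest pos >= 18 is 87 -> NA
Op 5: add NC@9 -> ring=[9:NC,87:NA]
Op 6: remove NA -> ring=[9:NC]
Op 7: route key 79: none >= 79, wrap to smallest pos 9 -> NC
Op 8: add ND@54 -> ring=[9:NC,54:ND]
Op 9: add NE@57 -> ring=[9:NC,54:ND,57:NE]
Op 10: route key 31: smallest pos >= 31 is 54 -> ND

Answer: NA NC ND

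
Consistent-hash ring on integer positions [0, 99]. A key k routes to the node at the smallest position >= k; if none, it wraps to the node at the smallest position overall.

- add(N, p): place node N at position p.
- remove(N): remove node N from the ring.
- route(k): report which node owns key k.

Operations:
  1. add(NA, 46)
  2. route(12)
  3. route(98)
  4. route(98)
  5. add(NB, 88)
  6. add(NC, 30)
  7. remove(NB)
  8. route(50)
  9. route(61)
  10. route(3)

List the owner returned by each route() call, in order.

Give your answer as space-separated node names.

Answer: NA NA NA NC NC NC

Derivation:
Op 1: add NA@46 -> ring=[46:NA]
Op 2: route key 12: smallest pos >= 12 is 46 -> NA
Op 3: route key 98: none >= 98, wrap to smallest pos 46 -> NA
Op 4: route key 98: none >= 98, wrap to smallest pos 46 -> NA
Op 5: add NB@88 -> ring=[46:NA,88:NB]
Op 6: add NC@30 -> ring=[30:NC,46:NA,88:NB]
Op 7: remove NB -> ring=[30:NC,46:NA]
Op 8: route key 50: none >= 50, wrap to smallest pos 30 -> NC
Op 9: route key 61: none >= 61, wrap to smallest pos 30 -> NC
Op 10: route key 3: smallest pos >= 3 is 30 -> NC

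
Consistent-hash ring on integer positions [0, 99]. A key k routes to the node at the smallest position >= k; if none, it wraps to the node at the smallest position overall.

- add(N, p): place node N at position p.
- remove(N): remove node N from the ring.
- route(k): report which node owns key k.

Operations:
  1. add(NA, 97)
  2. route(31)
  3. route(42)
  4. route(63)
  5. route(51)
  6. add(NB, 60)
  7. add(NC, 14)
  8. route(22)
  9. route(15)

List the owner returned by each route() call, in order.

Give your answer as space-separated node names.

Op 1: add NA@97 -> ring=[97:NA]
Op 2: route key 31: smallest pos >= 31 is 97 -> NA
Op 3: route key 42: smallest pos >= 42 is 97 -> NA
Op 4: route key 63: smallest pos >= 63 is 97 -> NA
Op 5: route key 51: smallest pos >= 51 is 97 -> NA
Op 6: add NB@60 -> ring=[60:NB,97:NA]
Op 7: add NC@14 -> ring=[14:NC,60:NB,97:NA]
Op 8: route key 22: smallest pos >= 22 is 60 -> NB
Op 9: route key 15: smallest pos >= 15 is 60 -> NB

Answer: NA NA NA NA NB NB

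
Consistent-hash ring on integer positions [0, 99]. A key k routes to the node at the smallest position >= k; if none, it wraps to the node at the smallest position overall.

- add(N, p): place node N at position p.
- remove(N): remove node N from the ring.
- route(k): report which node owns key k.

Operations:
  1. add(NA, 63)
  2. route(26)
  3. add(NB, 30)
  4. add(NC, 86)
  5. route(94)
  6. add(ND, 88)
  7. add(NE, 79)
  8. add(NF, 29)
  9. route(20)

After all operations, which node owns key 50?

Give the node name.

Answer: NA

Derivation:
Op 1: add NA@63 -> ring=[63:NA]
Op 2: route key 26: smallest pos >= 26 is 63 -> NA
Op 3: add NB@30 -> ring=[30:NB,63:NA]
Op 4: add NC@86 -> ring=[30:NB,63:NA,86:NC]
Op 5: route key 94: none >= 94, wrap to smallest pos 30 -> NB
Op 6: add ND@88 -> ring=[30:NB,63:NA,86:NC,88:ND]
Op 7: add NE@79 -> ring=[30:NB,63:NA,79:NE,86:NC,88:ND]
Op 8: add NF@29 -> ring=[29:NF,30:NB,63:NA,79:NE,86:NC,88:ND]
Op 9: route key 20: smallest pos >= 20 is 29 -> NF
Final route key 50: smallest pos >= 50 is 63 -> NA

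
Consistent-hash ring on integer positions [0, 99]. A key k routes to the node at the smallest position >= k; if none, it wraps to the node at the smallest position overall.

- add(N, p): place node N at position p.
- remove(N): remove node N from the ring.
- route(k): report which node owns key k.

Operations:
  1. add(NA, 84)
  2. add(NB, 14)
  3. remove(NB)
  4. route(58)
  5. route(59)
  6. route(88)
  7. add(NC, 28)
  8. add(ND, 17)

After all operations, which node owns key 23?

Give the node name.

Op 1: add NA@84 -> ring=[84:NA]
Op 2: add NB@14 -> ring=[14:NB,84:NA]
Op 3: remove NB -> ring=[84:NA]
Op 4: route key 58: smallest pos >= 58 is 84 -> NA
Op 5: route key 59: smallest pos >= 59 is 84 -> NA
Op 6: route key 88: none >= 88, wrap to smallest pos 84 -> NA
Op 7: add NC@28 -> ring=[28:NC,84:NA]
Op 8: add ND@17 -> ring=[17:ND,28:NC,84:NA]
Final route key 23: smallest pos >= 23 is 28 -> NC

Answer: NC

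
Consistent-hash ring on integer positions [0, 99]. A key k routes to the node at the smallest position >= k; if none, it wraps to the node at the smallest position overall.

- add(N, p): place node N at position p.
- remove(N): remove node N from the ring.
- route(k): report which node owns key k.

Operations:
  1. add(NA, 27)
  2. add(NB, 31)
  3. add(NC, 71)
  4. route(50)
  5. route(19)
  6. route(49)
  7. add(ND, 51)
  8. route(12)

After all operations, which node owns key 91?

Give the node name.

Op 1: add NA@27 -> ring=[27:NA]
Op 2: add NB@31 -> ring=[27:NA,31:NB]
Op 3: add NC@71 -> ring=[27:NA,31:NB,71:NC]
Op 4: route key 50: smallest pos >= 50 is 71 -> NC
Op 5: route key 19: smallest pos >= 19 is 27 -> NA
Op 6: route key 49: smallest pos >= 49 is 71 -> NC
Op 7: add ND@51 -> ring=[27:NA,31:NB,51:ND,71:NC]
Op 8: route key 12: smallest pos >= 12 is 27 -> NA
Final route key 91: none >= 91, wrap to smallest pos 27 -> NA

Answer: NA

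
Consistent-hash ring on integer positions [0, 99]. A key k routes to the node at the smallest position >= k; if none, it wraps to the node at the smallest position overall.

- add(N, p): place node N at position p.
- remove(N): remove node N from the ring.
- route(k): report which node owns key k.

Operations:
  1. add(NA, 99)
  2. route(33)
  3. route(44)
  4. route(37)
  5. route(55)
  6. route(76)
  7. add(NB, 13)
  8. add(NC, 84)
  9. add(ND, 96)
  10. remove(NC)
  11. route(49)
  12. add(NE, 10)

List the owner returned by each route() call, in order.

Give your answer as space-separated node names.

Op 1: add NA@99 -> ring=[99:NA]
Op 2: route key 33: smallest pos >= 33 is 99 -> NA
Op 3: route key 44: smallest pos >= 44 is 99 -> NA
Op 4: route key 37: smallest pos >= 37 is 99 -> NA
Op 5: route key 55: smallest pos >= 55 is 99 -> NA
Op 6: route key 76: smallest pos >= 76 is 99 -> NA
Op 7: add NB@13 -> ring=[13:NB,99:NA]
Op 8: add NC@84 -> ring=[13:NB,84:NC,99:NA]
Op 9: add ND@96 -> ring=[13:NB,84:NC,96:ND,99:NA]
Op 10: remove NC -> ring=[13:NB,96:ND,99:NA]
Op 11: route key 49: smallest pos >= 49 is 96 -> ND
Op 12: add NE@10 -> ring=[10:NE,13:NB,96:ND,99:NA]

Answer: NA NA NA NA NA ND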